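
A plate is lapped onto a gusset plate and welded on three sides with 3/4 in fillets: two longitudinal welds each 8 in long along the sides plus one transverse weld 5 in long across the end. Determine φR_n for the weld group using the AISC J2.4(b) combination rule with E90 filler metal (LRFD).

E90XX → F_EXX = 90 ksi.
t_e = 0.707 × 0.75 = 0.5302 in.
R_nwl = 0.6 × 90 × 0.5302 × 16 = 458.1 kip (longitudinal, 2 welds).
R_nwt = 0.6 × 90 × 0.5302 × 5 = 143.2 kip (transverse, base value).
(i) R_nwl + R_nwt = 601.3 kip; (ii) 0.85 R_nwl + 1.5 R_nwt = 604.2 kip.
R_n = max = 604.2 kip [governs: (ii)]; φR_n = 453.1 kip.

φR_n ≈ 453 kip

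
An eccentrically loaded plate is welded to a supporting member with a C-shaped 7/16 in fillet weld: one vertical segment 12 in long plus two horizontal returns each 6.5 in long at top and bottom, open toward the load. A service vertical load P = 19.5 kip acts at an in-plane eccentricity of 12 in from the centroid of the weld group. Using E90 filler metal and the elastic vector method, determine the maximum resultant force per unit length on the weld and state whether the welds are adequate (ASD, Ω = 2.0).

E90XX → F_EXX = 90 ksi.
Total weld length L_w = 25 in. Treat welds as unit-width lines.
Centroid: x̄ = 2×6.5×3.25 / 25 = 1.69 in from the vertical weld.
Polar moment about centroid: J = I_x + I_y = [12³/12 + 2×6.5×6²] + [12×1.69² + 2(6.5³/12 + 6.5×1.56²)] = 723.7 in³.
Direct shear f_v = P/L_w = 19.5 / 25 = 0.78 kip/in (vertical).
Torsion M = P·e = 19.5 × 12 = 234 kip·in.
Critical point at (x, y) = (4.81, 6) from centroid. f_tx = M·y/J = 1.94 kip/in; f_ty = M·x/J = 1.555 kip/in.
Resultant f_max = √[f_tx² + (f_v + f_ty)²] = √[1.94² + (0.78 + 1.555)²] = 3.036 kip/in.
Capacity per unit length: r_n/Ω = (1/2.0) × 0.6 × 90 × (0.707 × 0.4375) = 8.351 kip/in.
3.036 ≤ 8.351 → adequate.

f_max ≈ 3.04 kip/in; adequate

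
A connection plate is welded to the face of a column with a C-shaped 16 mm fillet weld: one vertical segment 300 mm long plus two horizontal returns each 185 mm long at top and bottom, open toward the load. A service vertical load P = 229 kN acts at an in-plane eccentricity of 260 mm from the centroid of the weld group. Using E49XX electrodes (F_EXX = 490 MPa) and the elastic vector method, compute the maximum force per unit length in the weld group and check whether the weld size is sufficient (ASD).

f_max ≈ 1170 N/mm; adequate

Total weld length L_w = 670 mm. Treat welds as unit-width lines.
Centroid: x̄ = 2×185×92.5 / 670 = 51.08 mm from the vertical weld.
Polar moment about centroid: J = I_x + I_y = [300³/12 + 2×185×150²] + [300×51.08² + 2(185³/12 + 185×41.42²)] = 13050000 mm³.
Direct shear f_v = P/L_w = 229×10³ / 670 = 341.8 N/mm (vertical).
Torsion M = P·e = 229×10³ × 260 = 59540000 N·mm.
Critical point at (x, y) = (133.9, 150) from centroid. f_tx = M·y/J = 684.5 N/mm; f_ty = M·x/J = 611.1 N/mm.
Resultant f_max = √[f_tx² + (f_v + f_ty)²] = √[684.5² + (341.8 + 611.1)²] = 1173 N/mm.
Capacity per unit length: r_n/Ω = (1/2.0) × 0.6 × 490 × (0.707 × 16) = 1663 N/mm.
1173 ≤ 1663 → adequate.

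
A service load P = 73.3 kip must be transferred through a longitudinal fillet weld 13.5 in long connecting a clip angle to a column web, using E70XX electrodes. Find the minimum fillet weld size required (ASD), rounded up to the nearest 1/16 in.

E70XX → F_EXX = 70 ksi.
Total weld length L = 13.5 in.
Required throat t_e = P × Ω / (0.6 F_EXX × L) = 73.3 × 2.0 / (0.6 × 70 × 13.5) = 0.2586 in.
Required leg w = t_e / 0.707 = 0.3657 in → use 3/8 in.

w = 3/8 in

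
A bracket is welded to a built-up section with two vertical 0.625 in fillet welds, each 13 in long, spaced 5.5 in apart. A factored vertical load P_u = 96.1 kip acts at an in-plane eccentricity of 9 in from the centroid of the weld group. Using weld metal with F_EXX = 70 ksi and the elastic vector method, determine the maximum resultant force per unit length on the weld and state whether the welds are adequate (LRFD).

f_max ≈ 12.7 kip/in; adequate

Total weld length L_w = 26 in. Treat welds as unit-width lines.
Polar moment about centroid: J = 2[d³/12 + d(b/2)²] = 2[13³/12 + 13×2.75²] = 562.8 in³.
Direct shear f_v = P/L_w = 96.1 / 26 = 3.696 kip/in (vertical).
Torsion M = P·e = 96.1 × 9 = 864.9 kip·in.
Critical point at (x, y) = (2.75, 6.5) from centroid. f_tx = M·y/J = 9.989 kip/in; f_ty = M·x/J = 4.226 kip/in.
Resultant f_max = √[f_tx² + (f_v + f_ty)²] = √[9.989² + (3.696 + 4.226)²] = 12.75 kip/in.
Capacity per unit length: φr_n = 0.75 × 0.6 × 70 × (0.707 × 0.625) = 13.92 kip/in.
12.75 ≤ 13.92 → adequate.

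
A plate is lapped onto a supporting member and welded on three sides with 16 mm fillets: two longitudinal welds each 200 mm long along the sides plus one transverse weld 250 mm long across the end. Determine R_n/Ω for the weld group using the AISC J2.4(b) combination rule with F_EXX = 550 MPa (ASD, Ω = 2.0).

R_n/Ω ≈ 1330 kN

t_e = 0.707 × 16 = 11.31 mm.
R_nwl = 0.6 × 550 × 11.31 × 400 × 10⁻³ = 1493 kN (longitudinal, 2 welds).
R_nwt = 0.6 × 550 × 11.31 × 250 × 10⁻³ = 933.2 kN (transverse, base value).
(i) R_nwl + R_nwt = 2426 kN; (ii) 0.85 R_nwl + 1.5 R_nwt = 2669 kN.
R_n = max = 2669 kN [governs: (ii)]; R_n/Ω = 1335 kN.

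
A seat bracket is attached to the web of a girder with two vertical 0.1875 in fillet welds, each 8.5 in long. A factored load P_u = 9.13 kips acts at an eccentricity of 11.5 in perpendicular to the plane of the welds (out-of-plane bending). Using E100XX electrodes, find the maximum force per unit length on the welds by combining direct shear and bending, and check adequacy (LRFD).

E100XX → F_EXX = 100 ksi.
L_w = 2 × 8.5 = 17 in; section modulus (unit throat) S = 2 × L²/6 = 24.08 in².
Direct shear f_v = P/L_w = 9.13/17 = 0.5371 kip/in.
Moment M = P × e = 9.13 × 11.5 = 105 kip·in; bending f_b = M/S = 4.36 kip/in.
f_max = √(f_v² + f_b²) = √(0.5371² + 4.36²) = 4.393 kip/in.
φr_n = 0.75 × 0.6 × 100 × (0.707 × 0.1875) = 5.965 kip/in → adequate.

f_max ≈ 4.39 kip/in; adequate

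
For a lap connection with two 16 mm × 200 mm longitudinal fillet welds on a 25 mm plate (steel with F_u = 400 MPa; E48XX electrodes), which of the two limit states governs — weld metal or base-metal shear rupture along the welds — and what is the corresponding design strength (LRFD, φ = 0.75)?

E48XX → F_EXX = 480 MPa.
t_e = 0.707 × 16 = 11.31 mm; L = 400 mm.
Weld metal: φR_n = 0.75 × 0.6 × 480 × 11.31 × 400 × 10⁻³ = 977.4 kN.
Base metal (shear rupture): φR_n = 0.75 × 0.6 × 400 × 25 × 400 × 10⁻³ = 1800 kN.
Governing: weld metal.

φR_n ≈ 977 kN (weld metal governs)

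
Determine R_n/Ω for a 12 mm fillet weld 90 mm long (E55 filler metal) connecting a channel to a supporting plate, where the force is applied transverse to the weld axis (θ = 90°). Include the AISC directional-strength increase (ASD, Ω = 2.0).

E55XX → F_EXX = 550 MPa.
t_e = 0.707 × 12 = 8.484 mm; A_we = 8.484 × 90 = 763.6 mm².
Directional factor: 1.0 + 0.5 sin^1.5(90°) = 1.5.
F_nw = 0.6 × 550 × 1.5 = 495 MPa.
R_n/Ω = (495 × 763.6) / 2.0 × 10⁻³ = 189 kN.

R_n/Ω ≈ 189 kN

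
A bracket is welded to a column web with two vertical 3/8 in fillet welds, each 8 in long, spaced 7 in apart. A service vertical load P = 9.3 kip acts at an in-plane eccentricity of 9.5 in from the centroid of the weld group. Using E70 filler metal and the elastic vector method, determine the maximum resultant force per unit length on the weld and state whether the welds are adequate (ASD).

E70XX → F_EXX = 70 ksi.
Total weld length L_w = 16 in. Treat welds as unit-width lines.
Polar moment about centroid: J = 2[d³/12 + d(b/2)²] = 2[8³/12 + 8×3.5²] = 281.3 in³.
Direct shear f_v = P/L_w = 9.3 / 16 = 0.5813 kip/in (vertical).
Torsion M = P·e = 9.3 × 9.5 = 88.35 kip·in.
Critical point at (x, y) = (3.5, 4) from centroid. f_tx = M·y/J = 1.256 kip/in; f_ty = M·x/J = 1.099 kip/in.
Resultant f_max = √[f_tx² + (f_v + f_ty)²] = √[1.256² + (0.5813 + 1.099)²] = 2.098 kip/in.
Capacity per unit length: r_n/Ω = (1/2.0) × 0.6 × 70 × (0.707 × 0.375) = 5.568 kip/in.
2.098 ≤ 5.568 → adequate.

f_max ≈ 2.1 kip/in; adequate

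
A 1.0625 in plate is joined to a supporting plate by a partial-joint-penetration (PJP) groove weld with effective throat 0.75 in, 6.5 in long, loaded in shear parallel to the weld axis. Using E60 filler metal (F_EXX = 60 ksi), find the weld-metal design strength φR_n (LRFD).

Effective throat (given) t_e = 0.75 in.
A_we = 0.75 × 6.5 = 4.875 in².
F_nw = 0.6 F_EXX = 36 ksi.
φR_n = 0.75 × 36 × 4.875 = 131.6 kip.

φR_n ≈ 132 kip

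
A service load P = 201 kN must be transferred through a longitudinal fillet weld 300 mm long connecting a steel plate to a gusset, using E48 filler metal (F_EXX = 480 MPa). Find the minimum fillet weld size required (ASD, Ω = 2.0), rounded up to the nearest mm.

w = 7 mm

Total weld length L = 300 mm.
Required throat t_e = P × Ω / (0.6 F_EXX × L) = 201 × 2.0 / (0.6 × 480 × 300 × 10⁻³) = 4.653 mm.
Required leg w = t_e / 0.707 = 6.581 mm → use 7 mm.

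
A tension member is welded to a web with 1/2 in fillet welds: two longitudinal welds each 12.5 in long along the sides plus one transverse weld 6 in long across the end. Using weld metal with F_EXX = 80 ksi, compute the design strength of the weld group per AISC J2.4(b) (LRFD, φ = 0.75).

φR_n ≈ 395 kips

t_e = 0.707 × 0.5 = 0.3535 in.
R_nwl = 0.6 × 80 × 0.3535 × 25 = 424.2 kips (longitudinal, 2 welds).
R_nwt = 0.6 × 80 × 0.3535 × 6 = 101.8 kips (transverse, base value).
(i) R_nwl + R_nwt = 526 kips; (ii) 0.85 R_nwl + 1.5 R_nwt = 513.3 kips.
R_n = max = 526 kips [governs: (i)]; φR_n = 394.5 kips.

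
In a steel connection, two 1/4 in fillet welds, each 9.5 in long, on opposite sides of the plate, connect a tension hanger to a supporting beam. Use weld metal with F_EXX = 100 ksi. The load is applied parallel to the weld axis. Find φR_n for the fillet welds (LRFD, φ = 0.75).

φR_n ≈ 151 kip

Effective throat t_e = 0.707 × 0.25 = 0.1767 in.
Total length L = 19 in; A_we = 0.1767 × 19 = 3.358 in².
F_nw = 0.6 F_EXX = 0.6 × 100 = 60 ksi.
φR_n = 0.75 × 60 × 3.358 = 151.1 kip.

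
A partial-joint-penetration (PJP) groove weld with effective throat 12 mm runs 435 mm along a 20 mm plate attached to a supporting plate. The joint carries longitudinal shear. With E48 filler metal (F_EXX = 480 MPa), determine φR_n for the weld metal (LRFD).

φR_n ≈ 1130 kN

Effective throat (given) t_e = 12 mm.
A_we = 12 × 435 = 5220 mm².
F_nw = 0.6 F_EXX = 288 MPa.
φR_n = 0.75 × 288 × 5220 × 10⁻³ = 1128 kN.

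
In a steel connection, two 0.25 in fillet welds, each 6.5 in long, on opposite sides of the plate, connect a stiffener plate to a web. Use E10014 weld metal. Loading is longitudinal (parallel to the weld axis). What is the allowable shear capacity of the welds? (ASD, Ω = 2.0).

R_n/Ω ≈ 68.9 kip

E100XX → F_EXX = 100 ksi.
Effective throat t_e = 0.707 × 0.25 = 0.1767 in.
Total length L = 13 in; A_we = 0.1767 × 13 = 2.298 in².
F_nw = 0.6 F_EXX = 0.6 × 100 = 60 ksi.
R_n = 60 × 2.298 = 137.9 kip; R_n/Ω = 137.9/2.0 = 68.93 kip.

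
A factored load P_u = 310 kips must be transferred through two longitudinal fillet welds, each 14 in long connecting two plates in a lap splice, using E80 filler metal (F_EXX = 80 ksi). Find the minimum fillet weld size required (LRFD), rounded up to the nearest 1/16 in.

w = 7/16 in

Total weld length L = 28 in.
Required throat t_e = P_u / (φ × 0.6 F_EXX × L) = 310 / (0.75 × 0.6 × 80 × 28) = 0.3075 in.
Required leg w = t_e / 0.707 = 0.435 in → use 7/16 in.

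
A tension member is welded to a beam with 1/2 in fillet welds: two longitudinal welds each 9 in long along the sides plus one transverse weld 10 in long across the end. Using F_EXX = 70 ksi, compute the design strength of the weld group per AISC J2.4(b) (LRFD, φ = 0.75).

φR_n ≈ 337 kips

t_e = 0.707 × 0.5 = 0.3535 in.
R_nwl = 0.6 × 70 × 0.3535 × 18 = 267.2 kips (longitudinal, 2 welds).
R_nwt = 0.6 × 70 × 0.3535 × 10 = 148.5 kips (transverse, base value).
(i) R_nwl + R_nwt = 415.7 kips; (ii) 0.85 R_nwl + 1.5 R_nwt = 449.9 kips.
R_n = max = 449.9 kips [governs: (ii)]; φR_n = 337.4 kips.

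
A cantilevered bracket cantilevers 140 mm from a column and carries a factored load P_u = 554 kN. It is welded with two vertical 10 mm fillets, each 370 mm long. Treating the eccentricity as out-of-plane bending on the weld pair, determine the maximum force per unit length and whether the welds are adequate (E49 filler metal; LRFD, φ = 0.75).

f_max ≈ 1860 N/mm; NOT adequate

E49XX → F_EXX = 490 MPa.
L_w = 2 × 370 = 740 mm; section modulus (unit throat) S = 2 × L²/6 = 45630 mm².
Direct shear f_v = P/L_w = 554×10³/740 = 748.6 N/mm.
Moment M = P × e = 554×10³ × 140 = 77560000 N·mm; bending f_b = M/S = 1700 N/mm.
f_max = √(f_v² + f_b²) = √(748.6² + 1700²) = 1857 N/mm.
φr_n = 0.75 × 0.6 × 490 × (0.707 × 10) = 1559 N/mm → NOT adequate.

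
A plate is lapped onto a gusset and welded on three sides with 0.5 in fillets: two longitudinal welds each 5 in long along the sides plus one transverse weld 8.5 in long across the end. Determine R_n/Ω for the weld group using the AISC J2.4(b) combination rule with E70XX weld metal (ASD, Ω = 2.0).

R_n/Ω ≈ 158 kips

E70XX → F_EXX = 70 ksi.
t_e = 0.707 × 0.5 = 0.3535 in.
R_nwl = 0.6 × 70 × 0.3535 × 10 = 148.5 kips (longitudinal, 2 welds).
R_nwt = 0.6 × 70 × 0.3535 × 8.5 = 126.2 kips (transverse, base value).
(i) R_nwl + R_nwt = 274.7 kips; (ii) 0.85 R_nwl + 1.5 R_nwt = 315.5 kips.
R_n = max = 315.5 kips [governs: (ii)]; R_n/Ω = 157.7 kips.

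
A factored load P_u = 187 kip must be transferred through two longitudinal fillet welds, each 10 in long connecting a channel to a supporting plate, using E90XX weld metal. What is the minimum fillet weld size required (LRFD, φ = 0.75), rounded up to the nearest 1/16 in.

w = 3/8 in

E90XX → F_EXX = 90 ksi.
Total weld length L = 20 in.
Required throat t_e = P_u / (φ × 0.6 F_EXX × L) = 187 / (0.75 × 0.6 × 90 × 20) = 0.2309 in.
Required leg w = t_e / 0.707 = 0.3265 in → use 3/8 in.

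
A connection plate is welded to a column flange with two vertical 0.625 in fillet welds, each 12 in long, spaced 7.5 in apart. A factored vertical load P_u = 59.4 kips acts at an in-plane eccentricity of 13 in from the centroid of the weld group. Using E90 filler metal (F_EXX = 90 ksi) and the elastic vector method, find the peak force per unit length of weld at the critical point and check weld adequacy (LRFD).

Total weld length L_w = 24 in. Treat welds as unit-width lines.
Polar moment about centroid: J = 2[d³/12 + d(b/2)²] = 2[12³/12 + 12×3.75²] = 625.5 in³.
Direct shear f_v = P/L_w = 59.4 / 24 = 2.475 kip/in (vertical).
Torsion M = P·e = 59.4 × 13 = 772.2 kip·in.
Critical point at (x, y) = (3.75, 6) from centroid. f_tx = M·y/J = 7.407 kip/in; f_ty = M·x/J = 4.629 kip/in.
Resultant f_max = √[f_tx² + (f_v + f_ty)²] = √[7.407² + (2.475 + 4.629)²] = 10.26 kip/in.
Capacity per unit length: φr_n = 0.75 × 0.6 × 90 × (0.707 × 0.625) = 17.9 kip/in.
10.26 ≤ 17.9 → adequate.

f_max ≈ 10.3 kip/in; adequate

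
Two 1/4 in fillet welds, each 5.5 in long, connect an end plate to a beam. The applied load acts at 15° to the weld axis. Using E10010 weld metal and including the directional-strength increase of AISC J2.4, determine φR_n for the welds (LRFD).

E100XX → F_EXX = 100 ksi.
t_e = 0.707 × 0.25 = 0.1767 in; A_we = 0.1767 × 11 = 1.944 in².
Directional factor: 1.0 + 0.5 sin^1.5(15°) = 1.066.
F_nw = 0.6 × 100 × 1.066 = 63.95 ksi.
φR_n = 0.75 × 63.95 × 1.944 = 93.25 kips.

φR_n ≈ 93.3 kips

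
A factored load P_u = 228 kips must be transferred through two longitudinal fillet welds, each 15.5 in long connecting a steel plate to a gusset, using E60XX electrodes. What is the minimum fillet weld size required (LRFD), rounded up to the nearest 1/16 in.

w = 7/16 in

E60XX → F_EXX = 60 ksi.
Total weld length L = 31 in.
Required throat t_e = P_u / (φ × 0.6 F_EXX × L) = 228 / (0.75 × 0.6 × 60 × 31) = 0.2724 in.
Required leg w = t_e / 0.707 = 0.3853 in → use 7/16 in.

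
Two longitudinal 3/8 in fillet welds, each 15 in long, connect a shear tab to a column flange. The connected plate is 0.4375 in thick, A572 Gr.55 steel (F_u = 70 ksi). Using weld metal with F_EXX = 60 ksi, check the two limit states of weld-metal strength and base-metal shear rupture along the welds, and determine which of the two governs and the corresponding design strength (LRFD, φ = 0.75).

φR_n ≈ 215 kip (weld metal governs)

t_e = 0.707 × 0.375 = 0.2651 in; L = 30 in.
Weld metal: φR_n = 0.75 × 0.6 × 60 × 0.2651 × 30 = 214.8 kip.
Base metal (shear rupture): φR_n = 0.75 × 0.6 × 70 × 0.4375 × 30 = 413.4 kip.
Governing: weld metal.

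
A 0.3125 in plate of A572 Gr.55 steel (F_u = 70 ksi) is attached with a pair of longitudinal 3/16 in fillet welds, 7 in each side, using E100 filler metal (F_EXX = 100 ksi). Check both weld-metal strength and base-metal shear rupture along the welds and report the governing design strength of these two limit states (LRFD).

φR_n ≈ 83.5 kips (weld metal governs)

t_e = 0.707 × 0.1875 = 0.1326 in; L = 14 in.
Weld metal: φR_n = 0.75 × 0.6 × 100 × 0.1326 × 14 = 83.51 kips.
Base metal (shear rupture): φR_n = 0.75 × 0.6 × 70 × 0.3125 × 14 = 137.8 kips.
Governing: weld metal.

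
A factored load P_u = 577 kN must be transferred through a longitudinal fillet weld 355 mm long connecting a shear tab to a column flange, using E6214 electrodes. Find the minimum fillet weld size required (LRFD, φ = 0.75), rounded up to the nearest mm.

w = 9 mm

E62XX → F_EXX = 620 MPa.
Total weld length L = 355 mm.
Required throat t_e = P_u / (φ × 0.6 F_EXX × L) = 577 / (0.75 × 0.6 × 620 × 355 × 10⁻³) = 5.826 mm.
Required leg w = t_e / 0.707 = 8.24 mm → use 9 mm.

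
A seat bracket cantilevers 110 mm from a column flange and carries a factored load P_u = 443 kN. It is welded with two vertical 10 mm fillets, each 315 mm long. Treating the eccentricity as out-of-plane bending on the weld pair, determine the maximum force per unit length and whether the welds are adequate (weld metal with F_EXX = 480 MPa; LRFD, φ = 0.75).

f_max ≈ 1630 N/mm; NOT adequate

L_w = 2 × 315 = 630 mm; section modulus (unit throat) S = 2 × L²/6 = 33080 mm².
Direct shear f_v = P/L_w = 443×10³/630 = 703.2 N/mm.
Moment M = P × e = 443×10³ × 110 = 48730000 N·mm; bending f_b = M/S = 1473 N/mm.
f_max = √(f_v² + f_b²) = √(703.2² + 1473²) = 1633 N/mm.
φr_n = 0.75 × 0.6 × 480 × (0.707 × 10) = 1527 N/mm → NOT adequate.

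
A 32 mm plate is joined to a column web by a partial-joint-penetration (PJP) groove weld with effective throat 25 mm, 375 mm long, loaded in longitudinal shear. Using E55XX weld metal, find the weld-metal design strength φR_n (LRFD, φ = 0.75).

E55XX → F_EXX = 550 MPa.
Effective throat (given) t_e = 25 mm.
A_we = 25 × 375 = 9375 mm².
F_nw = 0.6 F_EXX = 330 MPa.
φR_n = 0.75 × 330 × 9375 × 10⁻³ = 2320 kN.

φR_n ≈ 2320 kN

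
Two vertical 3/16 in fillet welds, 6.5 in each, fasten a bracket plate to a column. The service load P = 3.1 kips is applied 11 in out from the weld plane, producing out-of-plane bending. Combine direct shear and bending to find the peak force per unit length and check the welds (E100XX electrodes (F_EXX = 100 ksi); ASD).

f_max ≈ 2.43 kip/in; adequate

L_w = 2 × 6.5 = 13 in; section modulus (unit throat) S = 2 × L²/6 = 14.08 in².
Direct shear f_v = P/L_w = 3.1/13 = 0.2385 kip/in.
Moment M = P × e = 3.1 × 11 = 34.1 kip·in; bending f_b = M/S = 2.421 kip/in.
f_max = √(f_v² + f_b²) = √(0.2385² + 2.421²) = 2.433 kip/in.
r_n/Ω = (1/2.0) × 0.6 × 100 × (0.707 × 0.1875) = 3.977 kip/in → adequate.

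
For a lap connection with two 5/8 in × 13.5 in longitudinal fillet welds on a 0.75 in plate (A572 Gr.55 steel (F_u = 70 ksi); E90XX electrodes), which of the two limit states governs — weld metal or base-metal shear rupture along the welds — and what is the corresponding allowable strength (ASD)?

E90XX → F_EXX = 90 ksi.
t_e = 0.707 × 0.625 = 0.4419 in; L = 27 in.
Weld metal: R_n/Ω = (1/2.0) × 0.6 × 90 × 0.4419 × 27 = 322.1 kips.
Base metal (shear rupture): R_n/Ω = (1/2.0) × 0.6 × 70 × 0.75 × 27 = 425.2 kips.
Governing: weld metal.

R_n/Ω ≈ 322 kips (weld metal governs)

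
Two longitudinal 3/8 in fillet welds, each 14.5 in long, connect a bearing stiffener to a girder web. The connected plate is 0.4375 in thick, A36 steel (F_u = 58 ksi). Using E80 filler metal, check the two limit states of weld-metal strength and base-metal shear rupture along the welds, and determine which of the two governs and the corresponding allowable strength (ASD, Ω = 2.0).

R_n/Ω ≈ 185 kips (weld metal governs)

E80XX → F_EXX = 80 ksi.
t_e = 0.707 × 0.375 = 0.2651 in; L = 29 in.
Weld metal: R_n/Ω = (1/2.0) × 0.6 × 80 × 0.2651 × 29 = 184.5 kips.
Base metal (shear rupture): R_n/Ω = (1/2.0) × 0.6 × 58 × 0.4375 × 29 = 220.8 kips.
Governing: weld metal.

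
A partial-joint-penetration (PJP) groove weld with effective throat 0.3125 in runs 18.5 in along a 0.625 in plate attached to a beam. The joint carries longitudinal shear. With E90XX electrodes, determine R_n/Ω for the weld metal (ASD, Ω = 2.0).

R_n/Ω ≈ 156 kip

E90XX → F_EXX = 90 ksi.
Effective throat (given) t_e = 0.3125 in.
A_we = 0.3125 × 18.5 = 5.781 in².
F_nw = 0.6 F_EXX = 54 ksi.
R_n/Ω = (54 × 5.781) / 2.0 = 156.1 kip.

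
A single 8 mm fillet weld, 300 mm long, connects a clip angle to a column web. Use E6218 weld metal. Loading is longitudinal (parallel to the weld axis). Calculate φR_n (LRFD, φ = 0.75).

φR_n ≈ 473 kN

E62XX → F_EXX = 620 MPa.
Effective throat t_e = 0.707 × 8 = 5.656 mm.
Total length L = 300 mm; A_we = 5.656 × 300 = 1697 mm².
F_nw = 0.6 F_EXX = 0.6 × 620 = 372 MPa.
φR_n = 0.75 × 372 × 1697 × 10⁻³ = 473.4 kN.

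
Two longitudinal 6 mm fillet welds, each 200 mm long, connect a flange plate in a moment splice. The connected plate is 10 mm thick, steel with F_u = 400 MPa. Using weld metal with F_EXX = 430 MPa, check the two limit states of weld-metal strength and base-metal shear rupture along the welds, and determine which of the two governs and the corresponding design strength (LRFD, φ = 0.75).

φR_n ≈ 328 kN (weld metal governs)

t_e = 0.707 × 6 = 4.242 mm; L = 400 mm.
Weld metal: φR_n = 0.75 × 0.6 × 430 × 4.242 × 400 × 10⁻³ = 328.3 kN.
Base metal (shear rupture): φR_n = 0.75 × 0.6 × 400 × 10 × 400 × 10⁻³ = 720 kN.
Governing: weld metal.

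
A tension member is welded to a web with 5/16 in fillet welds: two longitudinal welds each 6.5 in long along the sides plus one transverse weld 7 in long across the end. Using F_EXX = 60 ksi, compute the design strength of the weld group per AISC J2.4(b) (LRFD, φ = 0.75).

φR_n ≈ 129 kips

t_e = 0.707 × 0.3125 = 0.2209 in.
R_nwl = 0.6 × 60 × 0.2209 × 13 = 103.4 kips (longitudinal, 2 welds).
R_nwt = 0.6 × 60 × 0.2209 × 7 = 55.68 kips (transverse, base value).
(i) R_nwl + R_nwt = 159.1 kips; (ii) 0.85 R_nwl + 1.5 R_nwt = 171.4 kips.
R_n = max = 171.4 kips [governs: (ii)]; φR_n = 128.6 kips.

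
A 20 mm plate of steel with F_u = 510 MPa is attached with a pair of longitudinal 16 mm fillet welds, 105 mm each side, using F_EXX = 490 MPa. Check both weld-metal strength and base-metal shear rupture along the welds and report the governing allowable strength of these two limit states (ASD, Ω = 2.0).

R_n/Ω ≈ 349 kN (weld metal governs)

t_e = 0.707 × 16 = 11.31 mm; L = 210 mm.
Weld metal: R_n/Ω = (1/2.0) × 0.6 × 490 × 11.31 × 210 × 10⁻³ = 349.2 kN.
Base metal (shear rupture): R_n/Ω = (1/2.0) × 0.6 × 510 × 20 × 210 × 10⁻³ = 642.6 kN.
Governing: weld metal.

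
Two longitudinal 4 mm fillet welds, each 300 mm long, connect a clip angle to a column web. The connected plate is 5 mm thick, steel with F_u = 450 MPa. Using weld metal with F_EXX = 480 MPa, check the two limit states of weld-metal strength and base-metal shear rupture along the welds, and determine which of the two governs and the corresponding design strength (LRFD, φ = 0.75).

t_e = 0.707 × 4 = 2.828 mm; L = 600 mm.
Weld metal: φR_n = 0.75 × 0.6 × 480 × 2.828 × 600 × 10⁻³ = 366.5 kN.
Base metal (shear rupture): φR_n = 0.75 × 0.6 × 450 × 5 × 600 × 10⁻³ = 607.5 kN.
Governing: weld metal.

φR_n ≈ 367 kN (weld metal governs)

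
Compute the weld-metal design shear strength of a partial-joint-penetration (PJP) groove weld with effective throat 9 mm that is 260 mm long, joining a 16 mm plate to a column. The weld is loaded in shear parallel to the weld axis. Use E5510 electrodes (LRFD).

φR_n ≈ 579 kN

E55XX → F_EXX = 550 MPa.
Effective throat (given) t_e = 9 mm.
A_we = 9 × 260 = 2340 mm².
F_nw = 0.6 F_EXX = 330 MPa.
φR_n = 0.75 × 330 × 2340 × 10⁻³ = 579.2 kN.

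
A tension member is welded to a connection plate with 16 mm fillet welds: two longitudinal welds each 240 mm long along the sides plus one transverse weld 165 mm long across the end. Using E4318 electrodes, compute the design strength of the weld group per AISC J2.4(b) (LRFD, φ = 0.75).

φR_n ≈ 1430 kN

E43XX → F_EXX = 430 MPa.
t_e = 0.707 × 16 = 11.31 mm.
R_nwl = 0.6 × 430 × 11.31 × 480 × 10⁻³ = 1401 kN (longitudinal, 2 welds).
R_nwt = 0.6 × 430 × 11.31 × 165 × 10⁻³ = 481.6 kN (transverse, base value).
(i) R_nwl + R_nwt = 1882 kN; (ii) 0.85 R_nwl + 1.5 R_nwt = 1913 kN.
R_n = max = 1913 kN [governs: (ii)]; φR_n = 1435 kN.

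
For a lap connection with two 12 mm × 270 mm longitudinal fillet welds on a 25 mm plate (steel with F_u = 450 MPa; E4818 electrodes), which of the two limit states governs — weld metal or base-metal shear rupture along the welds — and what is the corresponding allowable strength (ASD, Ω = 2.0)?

R_n/Ω ≈ 660 kN (weld metal governs)

E48XX → F_EXX = 480 MPa.
t_e = 0.707 × 12 = 8.484 mm; L = 540 mm.
Weld metal: R_n/Ω = (1/2.0) × 0.6 × 480 × 8.484 × 540 × 10⁻³ = 659.7 kN.
Base metal (shear rupture): R_n/Ω = (1/2.0) × 0.6 × 450 × 25 × 540 × 10⁻³ = 1822 kN.
Governing: weld metal.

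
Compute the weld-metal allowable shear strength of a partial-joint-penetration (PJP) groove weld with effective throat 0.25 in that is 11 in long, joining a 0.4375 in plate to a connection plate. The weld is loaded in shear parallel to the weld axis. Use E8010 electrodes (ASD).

E80XX → F_EXX = 80 ksi.
Effective throat (given) t_e = 0.25 in.
A_we = 0.25 × 11 = 2.75 in².
F_nw = 0.6 F_EXX = 48 ksi.
R_n/Ω = (48 × 2.75) / 2.0 = 66 kips.

R_n/Ω ≈ 66 kips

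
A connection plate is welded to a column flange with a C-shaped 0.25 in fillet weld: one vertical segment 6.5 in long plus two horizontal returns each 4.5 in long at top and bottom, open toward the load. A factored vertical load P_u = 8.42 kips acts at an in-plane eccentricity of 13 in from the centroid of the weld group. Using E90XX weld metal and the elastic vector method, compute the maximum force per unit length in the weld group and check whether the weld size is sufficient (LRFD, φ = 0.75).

f_max ≈ 3.68 kip/in; adequate

E90XX → F_EXX = 90 ksi.
Total weld length L_w = 15.5 in. Treat welds as unit-width lines.
Centroid: x̄ = 2×4.5×2.25 / 15.5 = 1.306 in from the vertical weld.
Polar moment about centroid: J = I_x + I_y = [6.5³/12 + 2×4.5×3.25²] + [6.5×1.306² + 2(4.5³/12 + 4.5×0.9435²)] = 152.2 in³.
Direct shear f_v = P/L_w = 8.42 / 15.5 = 0.5432 kip/in (vertical).
Torsion M = P·e = 8.42 × 13 = 109.46 kip·in.
Critical point at (x, y) = (3.194, 3.25) from centroid. f_tx = M·y/J = 2.337 kip/in; f_ty = M·x/J = 2.296 kip/in.
Resultant f_max = √[f_tx² + (f_v + f_ty)²] = √[2.337² + (0.5432 + 2.296)²] = 3.677 kip/in.
Capacity per unit length: φr_n = 0.75 × 0.6 × 90 × (0.707 × 0.25) = 7.158 kip/in.
3.677 ≤ 7.158 → adequate.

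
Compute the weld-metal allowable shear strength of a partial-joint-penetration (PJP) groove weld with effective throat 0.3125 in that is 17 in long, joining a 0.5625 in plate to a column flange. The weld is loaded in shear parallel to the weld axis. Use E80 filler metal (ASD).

E80XX → F_EXX = 80 ksi.
Effective throat (given) t_e = 0.3125 in.
A_we = 0.3125 × 17 = 5.312 in².
F_nw = 0.6 F_EXX = 48 ksi.
R_n/Ω = (48 × 5.312) / 2.0 = 127.5 kips.

R_n/Ω ≈ 128 kips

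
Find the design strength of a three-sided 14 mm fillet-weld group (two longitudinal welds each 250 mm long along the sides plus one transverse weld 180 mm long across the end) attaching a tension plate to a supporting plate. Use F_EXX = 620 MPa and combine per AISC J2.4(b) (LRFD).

t_e = 0.707 × 14 = 9.898 mm.
R_nwl = 0.6 × 620 × 9.898 × 500 × 10⁻³ = 1841 kN (longitudinal, 2 welds).
R_nwt = 0.6 × 620 × 9.898 × 180 × 10⁻³ = 662.8 kN (transverse, base value).
(i) R_nwl + R_nwt = 2504 kN; (ii) 0.85 R_nwl + 1.5 R_nwt = 2559 kN.
R_n = max = 2559 kN [governs: (ii)]; φR_n = 1919 kN.

φR_n ≈ 1920 kN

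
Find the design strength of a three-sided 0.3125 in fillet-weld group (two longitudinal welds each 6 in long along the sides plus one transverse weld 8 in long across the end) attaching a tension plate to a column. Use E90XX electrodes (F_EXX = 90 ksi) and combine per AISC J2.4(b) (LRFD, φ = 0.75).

t_e = 0.707 × 0.3125 = 0.2209 in.
R_nwl = 0.6 × 90 × 0.2209 × 12 = 143.2 kip (longitudinal, 2 welds).
R_nwt = 0.6 × 90 × 0.2209 × 8 = 95.44 kip (transverse, base value).
(i) R_nwl + R_nwt = 238.6 kip; (ii) 0.85 R_nwl + 1.5 R_nwt = 264.9 kip.
R_n = max = 264.9 kip [governs: (ii)]; φR_n = 198.6 kip.

φR_n ≈ 199 kip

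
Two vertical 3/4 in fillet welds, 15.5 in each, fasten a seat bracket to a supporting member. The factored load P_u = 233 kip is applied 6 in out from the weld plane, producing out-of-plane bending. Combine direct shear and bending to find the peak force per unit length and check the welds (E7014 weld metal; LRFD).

E70XX → F_EXX = 70 ksi.
L_w = 2 × 15.5 = 31 in; section modulus (unit throat) S = 2 × L²/6 = 80.08 in².
Direct shear f_v = P/L_w = 233/31 = 7.516 kip/in.
Moment M = P × e = 233 × 6 = 1398 kip·in; bending f_b = M/S = 17.46 kip/in.
f_max = √(f_v² + f_b²) = √(7.516² + 17.46²) = 19.01 kip/in.
φr_n = 0.75 × 0.6 × 70 × (0.707 × 0.75) = 16.7 kip/in → NOT adequate.

f_max ≈ 19 kip/in; NOT adequate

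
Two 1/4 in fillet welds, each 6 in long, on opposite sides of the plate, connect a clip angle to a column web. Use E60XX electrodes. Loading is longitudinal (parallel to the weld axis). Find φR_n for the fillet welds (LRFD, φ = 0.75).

φR_n ≈ 57.3 kips

E60XX → F_EXX = 60 ksi.
Effective throat t_e = 0.707 × 0.25 = 0.1767 in.
Total length L = 12 in; A_we = 0.1767 × 12 = 2.121 in².
F_nw = 0.6 F_EXX = 0.6 × 60 = 36 ksi.
φR_n = 0.75 × 36 × 2.121 = 57.27 kips.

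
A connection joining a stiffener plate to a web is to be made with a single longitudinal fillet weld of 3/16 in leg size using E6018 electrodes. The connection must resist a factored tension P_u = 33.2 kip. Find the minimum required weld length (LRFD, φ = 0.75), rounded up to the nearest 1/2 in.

E60XX → F_EXX = 60 ksi.
Throat t_e = 0.707 × 0.1875 = 0.1326 in.
φr_n = 0.75 × 0.6 × 60 × 0.1326 = 3.579 kip/in.
L_req = P_u / φr_n = 33.2 / 3.579 = 9.276 in total.
Round up → use L = 9.5 in.

L = 9.5 in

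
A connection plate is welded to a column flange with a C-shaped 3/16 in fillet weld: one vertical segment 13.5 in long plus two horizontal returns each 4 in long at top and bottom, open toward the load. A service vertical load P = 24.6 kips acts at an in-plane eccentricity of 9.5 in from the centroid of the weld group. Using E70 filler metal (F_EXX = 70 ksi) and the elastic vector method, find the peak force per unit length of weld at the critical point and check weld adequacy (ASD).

Total weld length L_w = 21.5 in. Treat welds as unit-width lines.
Centroid: x̄ = 2×4×2 / 21.5 = 0.7442 in from the vertical weld.
Polar moment about centroid: J = I_x + I_y = [13.5³/12 + 2×4×6.75²] + [13.5×0.7442² + 2(4³/12 + 4×1.256²)] = 600.3 in³.
Direct shear f_v = P/L_w = 24.6 / 21.5 = 1.144 kip/in (vertical).
Torsion M = P·e = 24.6 × 9.5 = 233.7 kip·in.
Critical point at (x, y) = (3.256, 6.75) from centroid. f_tx = M·y/J = 2.628 kip/in; f_ty = M·x/J = 1.268 kip/in.
Resultant f_max = √[f_tx² + (f_v + f_ty)²] = √[2.628² + (1.144 + 1.268)²] = 3.567 kip/in.
Capacity per unit length: r_n/Ω = (1/2.0) × 0.6 × 70 × (0.707 × 0.1875) = 2.784 kip/in.
3.567 > 2.784 → NOT adequate.

f_max ≈ 3.57 kip/in; NOT adequate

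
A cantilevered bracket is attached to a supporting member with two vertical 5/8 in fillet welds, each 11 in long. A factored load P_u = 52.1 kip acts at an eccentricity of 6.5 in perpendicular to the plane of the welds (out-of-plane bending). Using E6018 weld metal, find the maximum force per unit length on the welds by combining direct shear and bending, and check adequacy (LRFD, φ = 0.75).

E60XX → F_EXX = 60 ksi.
L_w = 2 × 11 = 22 in; section modulus (unit throat) S = 2 × L²/6 = 40.33 in².
Direct shear f_v = P/L_w = 52.1/22 = 2.368 kip/in.
Moment M = P × e = 52.1 × 6.5 = 338.65 kip·in; bending f_b = M/S = 8.396 kip/in.
f_max = √(f_v² + f_b²) = √(2.368² + 8.396²) = 8.724 kip/in.
φr_n = 0.75 × 0.6 × 60 × (0.707 × 0.625) = 11.93 kip/in → adequate.

f_max ≈ 8.72 kip/in; adequate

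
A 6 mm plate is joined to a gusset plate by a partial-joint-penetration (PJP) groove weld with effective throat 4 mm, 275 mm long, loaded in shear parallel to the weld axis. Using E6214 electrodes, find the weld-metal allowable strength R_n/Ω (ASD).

R_n/Ω ≈ 205 kN

E62XX → F_EXX = 620 MPa.
Effective throat (given) t_e = 4 mm.
A_we = 4 × 275 = 1100 mm².
F_nw = 0.6 F_EXX = 372 MPa.
R_n/Ω = (372 × 1100) / 2.0 × 10⁻³ = 204.6 kN.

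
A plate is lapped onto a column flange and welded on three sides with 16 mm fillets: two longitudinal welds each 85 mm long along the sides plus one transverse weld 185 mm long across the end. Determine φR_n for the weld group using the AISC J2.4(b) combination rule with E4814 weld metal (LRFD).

φR_n ≈ 1030 kN

E48XX → F_EXX = 480 MPa.
t_e = 0.707 × 16 = 11.31 mm.
R_nwl = 0.6 × 480 × 11.31 × 170 × 10⁻³ = 553.8 kN (longitudinal, 2 welds).
R_nwt = 0.6 × 480 × 11.31 × 185 × 10⁻³ = 602.7 kN (transverse, base value).
(i) R_nwl + R_nwt = 1157 kN; (ii) 0.85 R_nwl + 1.5 R_nwt = 1375 kN.
R_n = max = 1375 kN [governs: (ii)]; φR_n = 1031 kN.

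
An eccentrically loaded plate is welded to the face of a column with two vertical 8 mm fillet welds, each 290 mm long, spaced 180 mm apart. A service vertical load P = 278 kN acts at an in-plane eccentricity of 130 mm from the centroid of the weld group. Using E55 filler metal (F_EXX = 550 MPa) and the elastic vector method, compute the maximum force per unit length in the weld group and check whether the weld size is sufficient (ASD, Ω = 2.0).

f_max ≈ 1040 N/mm; NOT adequate

Total weld length L_w = 580 mm. Treat welds as unit-width lines.
Polar moment about centroid: J = 2[d³/12 + d(b/2)²] = 2[290³/12 + 290×90²] = 8763000 mm³.
Direct shear f_v = P/L_w = 278×10³ / 580 = 479.3 N/mm (vertical).
Torsion M = P·e = 278×10³ × 130 = 36140000 N·mm.
Critical point at (x, y) = (90, 145) from centroid. f_tx = M·y/J = 598 N/mm; f_ty = M·x/J = 371.2 N/mm.
Resultant f_max = √[f_tx² + (f_v + f_ty)²] = √[598² + (479.3 + 371.2)²] = 1040 N/mm.
Capacity per unit length: r_n/Ω = (1/2.0) × 0.6 × 550 × (0.707 × 8) = 933.2 N/mm.
1040 > 933.2 → NOT adequate.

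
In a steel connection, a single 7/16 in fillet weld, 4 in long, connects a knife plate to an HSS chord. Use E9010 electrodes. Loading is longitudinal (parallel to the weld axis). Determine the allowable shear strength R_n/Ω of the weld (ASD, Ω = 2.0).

E90XX → F_EXX = 90 ksi.
Effective throat t_e = 0.707 × 0.4375 = 0.3093 in.
Total length L = 4 in; A_we = 0.3093 × 4 = 1.237 in².
F_nw = 0.6 F_EXX = 0.6 × 90 = 54 ksi.
R_n = 54 × 1.237 = 66.81 kip; R_n/Ω = 66.81/2.0 = 33.41 kip.

R_n/Ω ≈ 33.4 kip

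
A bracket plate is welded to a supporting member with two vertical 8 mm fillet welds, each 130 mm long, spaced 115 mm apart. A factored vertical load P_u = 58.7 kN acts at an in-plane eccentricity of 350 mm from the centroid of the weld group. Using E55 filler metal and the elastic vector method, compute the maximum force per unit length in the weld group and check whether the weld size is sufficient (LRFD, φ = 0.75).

E55XX → F_EXX = 550 MPa.
Total weld length L_w = 260 mm. Treat welds as unit-width lines.
Polar moment about centroid: J = 2[d³/12 + d(b/2)²] = 2[130³/12 + 130×57.5²] = 1226000 mm³.
Direct shear f_v = P/L_w = 58.7×10³ / 260 = 225.8 N/mm (vertical).
Torsion M = P·e = 58.7×10³ × 350 = 20545000 N·mm.
Critical point at (x, y) = (57.5, 65) from centroid. f_tx = M·y/J = 1089 N/mm; f_ty = M·x/J = 963.7 N/mm.
Resultant f_max = √[f_tx² + (f_v + f_ty)²] = √[1089² + (225.8 + 963.7)²] = 1613 N/mm.
Capacity per unit length: φr_n = 0.75 × 0.6 × 550 × (0.707 × 8) = 1400 N/mm.
1613 > 1400 → NOT adequate.

f_max ≈ 1610 N/mm; NOT adequate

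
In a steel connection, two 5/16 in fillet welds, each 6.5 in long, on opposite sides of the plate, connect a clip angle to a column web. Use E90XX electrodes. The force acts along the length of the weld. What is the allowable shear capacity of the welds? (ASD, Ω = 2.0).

R_n/Ω ≈ 77.5 kips

E90XX → F_EXX = 90 ksi.
Effective throat t_e = 0.707 × 0.3125 = 0.2209 in.
Total length L = 13 in; A_we = 0.2209 × 13 = 2.872 in².
F_nw = 0.6 F_EXX = 0.6 × 90 = 54 ksi.
R_n = 54 × 2.872 = 155.1 kips; R_n/Ω = 155.1/2.0 = 77.55 kips.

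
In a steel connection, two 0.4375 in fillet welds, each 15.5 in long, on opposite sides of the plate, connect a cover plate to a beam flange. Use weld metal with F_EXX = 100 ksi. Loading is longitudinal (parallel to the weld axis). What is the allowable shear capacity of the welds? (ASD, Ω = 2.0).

Effective throat t_e = 0.707 × 0.4375 = 0.3093 in.
Total length L = 31 in; A_we = 0.3093 × 31 = 9.589 in².
F_nw = 0.6 F_EXX = 0.6 × 100 = 60 ksi.
R_n = 60 × 9.589 = 575.3 kip; R_n/Ω = 575.3/2.0 = 287.7 kip.

R_n/Ω ≈ 288 kip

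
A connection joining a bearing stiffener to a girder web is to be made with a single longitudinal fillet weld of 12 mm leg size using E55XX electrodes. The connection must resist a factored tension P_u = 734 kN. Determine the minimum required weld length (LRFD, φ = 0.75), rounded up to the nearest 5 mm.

L = 350 mm

E55XX → F_EXX = 550 MPa.
Throat t_e = 0.707 × 12 = 8.484 mm.
φr_n = 0.75 × 0.6 × 550 × 8.484 × 10⁻³ = 2.1 kN/mm.
L_req = P_u / φr_n = 734 / 2.1 = 349.6 mm total.
Round up → use L = 350 mm.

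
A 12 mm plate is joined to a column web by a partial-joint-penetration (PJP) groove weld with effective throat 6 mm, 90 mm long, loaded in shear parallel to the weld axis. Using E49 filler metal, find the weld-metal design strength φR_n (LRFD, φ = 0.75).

φR_n ≈ 119 kN

E49XX → F_EXX = 490 MPa.
Effective throat (given) t_e = 6 mm.
A_we = 6 × 90 = 540 mm².
F_nw = 0.6 F_EXX = 294 MPa.
φR_n = 0.75 × 294 × 540 × 10⁻³ = 119.1 kN.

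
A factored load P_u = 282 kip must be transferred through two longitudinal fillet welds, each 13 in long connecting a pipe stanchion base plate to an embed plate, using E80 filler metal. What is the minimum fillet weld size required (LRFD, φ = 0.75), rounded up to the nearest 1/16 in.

E80XX → F_EXX = 80 ksi.
Total weld length L = 26 in.
Required throat t_e = P_u / (φ × 0.6 F_EXX × L) = 282 / (0.75 × 0.6 × 80 × 26) = 0.3013 in.
Required leg w = t_e / 0.707 = 0.4261 in → use 7/16 in.

w = 7/16 in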